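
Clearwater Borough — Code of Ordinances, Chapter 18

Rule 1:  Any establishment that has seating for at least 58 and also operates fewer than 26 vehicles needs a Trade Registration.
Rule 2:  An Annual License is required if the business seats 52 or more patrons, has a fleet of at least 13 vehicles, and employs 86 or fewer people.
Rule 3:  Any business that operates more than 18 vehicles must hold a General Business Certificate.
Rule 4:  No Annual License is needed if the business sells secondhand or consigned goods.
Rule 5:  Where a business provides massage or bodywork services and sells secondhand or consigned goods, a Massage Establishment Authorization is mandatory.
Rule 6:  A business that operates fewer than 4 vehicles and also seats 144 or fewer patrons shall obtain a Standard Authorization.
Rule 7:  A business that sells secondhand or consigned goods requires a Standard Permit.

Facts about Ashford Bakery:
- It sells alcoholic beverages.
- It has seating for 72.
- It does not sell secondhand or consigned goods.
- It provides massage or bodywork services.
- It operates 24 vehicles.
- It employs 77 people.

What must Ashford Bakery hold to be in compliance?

Rule 1: seating 72 ≥ 58; vehicles 24 < 26 → Trade Registration required.
Rule 2: seating 72 ≥ 52; vehicles 24 ≥ 13; employees 77 ≤ 86 → Annual License required.
Rule 3: vehicles 24 > 18 → General Business Certificate required.
Rule 4: does not sell secondhand or consigned goods → Annual License exemption does not apply.
Rule 5: provides massage or bodywork services; does not sell secondhand or consigned goods → Massage Establishment Authorization not required.
Rule 6: vehicles 24 ≥ 4; seating 72 ≤ 144 → Standard Authorization not required.
Rule 7: does not sell secondhand or consigned goods → Standard Permit not required.

Annual License, General Business Certificate, Trade Registration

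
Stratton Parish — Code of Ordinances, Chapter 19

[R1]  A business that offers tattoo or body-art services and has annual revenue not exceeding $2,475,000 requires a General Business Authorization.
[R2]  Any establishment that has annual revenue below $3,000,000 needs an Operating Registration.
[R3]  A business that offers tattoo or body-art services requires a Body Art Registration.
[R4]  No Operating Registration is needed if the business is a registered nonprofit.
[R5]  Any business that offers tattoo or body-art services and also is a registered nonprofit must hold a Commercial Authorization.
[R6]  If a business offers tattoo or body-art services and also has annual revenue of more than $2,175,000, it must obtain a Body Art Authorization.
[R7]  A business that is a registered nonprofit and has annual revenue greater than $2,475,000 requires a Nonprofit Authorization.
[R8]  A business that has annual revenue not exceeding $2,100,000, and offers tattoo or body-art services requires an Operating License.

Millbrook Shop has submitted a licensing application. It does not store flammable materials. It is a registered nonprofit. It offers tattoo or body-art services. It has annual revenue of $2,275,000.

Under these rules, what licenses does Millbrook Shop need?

Body Art Authorization, Body Art Registration, Commercial Authorization, General Business Authorization

[R1] offers tattoo or body-art services; revenue $2,275,000 ≤ $2,475,000 → General Business Authorization required.
[R2] revenue $2,275,000 < $3,000,000 → Operating Registration required.
[R3] offers tattoo or body-art services → Body Art Registration required.
[R4] is a registered nonprofit → exempt from Operating Registration.
[R5] offers tattoo or body-art services; is a registered nonprofit → Commercial Authorization required.
[R6] offers tattoo or body-art services; revenue $2,275,000 > $2,175,000 → Body Art Authorization required.
[R7] is a registered nonprofit; revenue $2,275,000 ≤ $2,475,000 → Nonprofit Authorization not required.
[R8] revenue $2,275,000 > $2,100,000; offers tattoo or body-art services → Operating License not required.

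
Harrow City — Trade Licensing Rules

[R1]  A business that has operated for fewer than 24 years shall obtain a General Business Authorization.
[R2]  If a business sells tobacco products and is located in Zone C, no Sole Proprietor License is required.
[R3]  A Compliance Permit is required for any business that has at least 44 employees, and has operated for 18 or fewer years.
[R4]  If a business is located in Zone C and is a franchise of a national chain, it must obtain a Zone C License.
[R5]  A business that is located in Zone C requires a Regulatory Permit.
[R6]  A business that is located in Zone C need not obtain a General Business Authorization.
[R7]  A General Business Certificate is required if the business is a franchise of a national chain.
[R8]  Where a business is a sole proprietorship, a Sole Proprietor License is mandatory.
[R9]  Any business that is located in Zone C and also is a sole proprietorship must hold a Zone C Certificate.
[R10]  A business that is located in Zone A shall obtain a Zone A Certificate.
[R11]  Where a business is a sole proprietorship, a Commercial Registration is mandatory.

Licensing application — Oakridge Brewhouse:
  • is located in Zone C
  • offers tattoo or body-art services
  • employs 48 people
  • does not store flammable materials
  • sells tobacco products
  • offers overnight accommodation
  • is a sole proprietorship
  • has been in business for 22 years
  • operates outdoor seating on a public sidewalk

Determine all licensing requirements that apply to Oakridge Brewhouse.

[R1] years in business 22 < 24 → General Business Authorization required.
[R2] sells tobacco products; is located in Zone C → exempt from Sole Proprietor License.
[R3] employees 48 ≥ 44; years in business 22 > 18 → Compliance Permit not required.
[R4] is located in Zone C; is a sole proprietorship (not: is a franchise of a national chain) → Zone C License not required.
[R5] is located in Zone C → Regulatory Permit required.
[R6] is located in Zone C → exempt from General Business Authorization.
[R7] is a sole proprietorship (not: is a franchise of a national chain) → General Business Certificate not required.
[R8] is a sole proprietorship → Sole Proprietor License required.
[R9] is located in Zone C; is a sole proprietorship → Zone C Certificate required.
[R10] is located in Zone C (not: is located in Zone A) → Zone A Certificate not required.
[R11] is a sole proprietorship → Commercial Registration required.

Commercial Registration, Regulatory Permit, Zone C Certificate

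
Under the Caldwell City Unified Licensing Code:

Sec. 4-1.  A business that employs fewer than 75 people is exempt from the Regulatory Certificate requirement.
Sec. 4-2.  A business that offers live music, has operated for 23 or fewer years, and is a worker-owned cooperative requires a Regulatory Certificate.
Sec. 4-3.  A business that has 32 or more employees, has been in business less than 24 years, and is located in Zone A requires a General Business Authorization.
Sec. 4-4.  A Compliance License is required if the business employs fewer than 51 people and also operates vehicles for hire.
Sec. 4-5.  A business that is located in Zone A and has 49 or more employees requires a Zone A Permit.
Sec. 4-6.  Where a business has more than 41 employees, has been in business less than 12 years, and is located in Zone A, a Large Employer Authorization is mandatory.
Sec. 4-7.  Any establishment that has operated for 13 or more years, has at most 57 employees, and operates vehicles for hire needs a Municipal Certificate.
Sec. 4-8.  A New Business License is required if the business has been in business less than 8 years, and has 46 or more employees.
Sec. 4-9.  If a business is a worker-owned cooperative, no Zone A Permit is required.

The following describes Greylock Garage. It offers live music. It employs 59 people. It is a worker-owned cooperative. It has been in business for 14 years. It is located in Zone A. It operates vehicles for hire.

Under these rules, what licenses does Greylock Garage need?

General Business Authorization

Sec. 4-1. employees 59 < 75 → exempt from Regulatory Certificate.
Sec. 4-2. offers live music; years in business 14 ≤ 23; is a worker-owned cooperative → Regulatory Certificate required.
Sec. 4-3. employees 59 ≥ 32; years in business 14 < 24; is located in Zone A → General Business Authorization required.
Sec. 4-4. employees 59 ≥ 51; operates vehicles for hire → Compliance License not required.
Sec. 4-5. is located in Zone A; employees 59 ≥ 49 → Zone A Permit required.
Sec. 4-6. employees 59 > 41; years in business 14 ≥ 12; is located in Zone A → Large Employer Authorization not required.
Sec. 4-7. years in business 14 ≥ 13; employees 59 > 57; operates vehicles for hire → Municipal Certificate not required.
Sec. 4-8. years in business 14 ≥ 8; employees 59 ≥ 46 → New Business License not required.
Sec. 4-9. is a worker-owned cooperative → exempt from Zone A Permit.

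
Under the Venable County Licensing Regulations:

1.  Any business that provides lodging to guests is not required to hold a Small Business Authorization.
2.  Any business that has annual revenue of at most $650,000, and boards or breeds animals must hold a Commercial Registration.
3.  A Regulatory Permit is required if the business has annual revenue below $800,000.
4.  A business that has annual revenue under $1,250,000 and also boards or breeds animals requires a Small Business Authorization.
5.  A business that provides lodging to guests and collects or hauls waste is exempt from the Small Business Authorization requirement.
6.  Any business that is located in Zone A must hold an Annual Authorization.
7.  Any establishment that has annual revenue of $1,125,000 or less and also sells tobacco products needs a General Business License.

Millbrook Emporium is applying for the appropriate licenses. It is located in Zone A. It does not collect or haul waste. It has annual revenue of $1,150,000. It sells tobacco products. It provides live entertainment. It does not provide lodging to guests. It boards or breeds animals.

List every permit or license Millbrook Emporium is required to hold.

Annual Authorization, Small Business Authorization

1. does not provide lodging to guests → Small Business Authorization exemption does not apply.
2. revenue $1,150,000 > $650,000; boards or breeds animals → Commercial Registration not required.
3. revenue $1,150,000 ≥ $800,000 → Regulatory Permit not required.
4. revenue $1,150,000 < $1,250,000; boards or breeds animals → Small Business Authorization required.
5. does not provide lodging to guests; does not collect or haul waste → Small Business Authorization exemption does not apply.
6. is located in Zone A → Annual Authorization required.
7. revenue $1,150,000 > $1,125,000; sells tobacco products → General Business License not required.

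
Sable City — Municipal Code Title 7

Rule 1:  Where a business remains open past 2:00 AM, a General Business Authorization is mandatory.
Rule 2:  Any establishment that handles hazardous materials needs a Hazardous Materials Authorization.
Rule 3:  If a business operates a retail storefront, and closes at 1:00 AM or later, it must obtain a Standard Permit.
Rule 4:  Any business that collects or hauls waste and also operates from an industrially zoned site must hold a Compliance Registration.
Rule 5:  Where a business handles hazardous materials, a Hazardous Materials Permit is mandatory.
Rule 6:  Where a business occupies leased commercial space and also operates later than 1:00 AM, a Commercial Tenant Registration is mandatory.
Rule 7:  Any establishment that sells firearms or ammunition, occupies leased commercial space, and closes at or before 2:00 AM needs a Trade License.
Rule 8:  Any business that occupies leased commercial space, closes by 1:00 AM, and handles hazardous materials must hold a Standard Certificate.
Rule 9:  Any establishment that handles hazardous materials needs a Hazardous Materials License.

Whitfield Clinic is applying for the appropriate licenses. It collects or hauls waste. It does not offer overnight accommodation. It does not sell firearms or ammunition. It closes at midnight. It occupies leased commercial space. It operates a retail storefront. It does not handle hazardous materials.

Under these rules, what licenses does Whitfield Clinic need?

Rule 1: closes midnight, at/before 2:00 AM → General Business Authorization not required.
Rule 2: does not handle hazardous materials → Hazardous Materials Authorization not required.
Rule 3: operates a retail storefront; closes midnight, at/before 1:00 AM → Standard Permit not required.
Rule 4: collects or hauls waste; occupies leased commercial space (not: operates from an industrially zoned site) → Compliance Registration not required.
Rule 5: does not handle hazardous materials → Hazardous Materials Permit not required.
Rule 6: occupies leased commercial space; closes midnight, at/before 1:00 AM → Commercial Tenant Registration not required.
Rule 7: does not sell firearms or ammunition; occupies leased commercial space; closes midnight, at/before 2:00 AM → Trade License not required.
Rule 8: occupies leased commercial space; closes midnight, at/before 1:00 AM; does not handle hazardous materials → Standard Certificate not required.
Rule 9: does not handle hazardous materials → Hazardous Materials License not required.

None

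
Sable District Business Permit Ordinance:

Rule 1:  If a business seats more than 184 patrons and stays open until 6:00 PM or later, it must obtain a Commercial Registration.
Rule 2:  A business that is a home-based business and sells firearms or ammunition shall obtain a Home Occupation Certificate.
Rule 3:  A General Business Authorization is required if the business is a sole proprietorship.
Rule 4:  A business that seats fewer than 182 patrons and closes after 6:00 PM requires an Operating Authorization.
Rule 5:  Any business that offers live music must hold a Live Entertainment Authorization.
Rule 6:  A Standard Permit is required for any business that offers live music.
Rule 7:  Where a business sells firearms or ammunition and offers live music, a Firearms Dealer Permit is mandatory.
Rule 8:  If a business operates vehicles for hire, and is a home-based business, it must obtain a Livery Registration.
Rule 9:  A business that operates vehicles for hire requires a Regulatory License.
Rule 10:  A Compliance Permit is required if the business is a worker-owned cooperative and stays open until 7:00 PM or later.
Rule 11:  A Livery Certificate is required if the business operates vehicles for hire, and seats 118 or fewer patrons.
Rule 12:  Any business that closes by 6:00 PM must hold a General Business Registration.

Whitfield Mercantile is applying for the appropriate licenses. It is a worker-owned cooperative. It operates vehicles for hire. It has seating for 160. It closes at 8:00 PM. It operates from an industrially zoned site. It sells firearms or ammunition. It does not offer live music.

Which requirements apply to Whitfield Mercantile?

Compliance Permit, Operating Authorization, Regulatory License

Rule 1: seating 160 ≤ 184; closes 8:00 PM, after 6:00 PM → Commercial Registration not required.
Rule 2: operates from an industrially zoned site (not: is a home-based business); sells firearms or ammunition → Home Occupation Certificate not required.
Rule 3: is a worker-owned cooperative (not: is a sole proprietorship) → General Business Authorization not required.
Rule 4: seating 160 < 182; closes 8:00 PM, after 6:00 PM → Operating Authorization required.
Rule 5: does not offer live music → Live Entertainment Authorization not required.
Rule 6: does not offer live music → Standard Permit not required.
Rule 7: sells firearms or ammunition; does not offer live music → Firearms Dealer Permit not required.
Rule 8: operates vehicles for hire; operates from an industrially zoned site (not: is a home-based business) → Livery Registration not required.
Rule 9: operates vehicles for hire → Regulatory License required.
Rule 10: is a worker-owned cooperative; closes 8:00 PM, after 7:00 PM → Compliance Permit required.
Rule 11: operates vehicles for hire; seating 160 > 118 → Livery Certificate not required.
Rule 12: closes 8:00 PM, after 6:00 PM → General Business Registration not required.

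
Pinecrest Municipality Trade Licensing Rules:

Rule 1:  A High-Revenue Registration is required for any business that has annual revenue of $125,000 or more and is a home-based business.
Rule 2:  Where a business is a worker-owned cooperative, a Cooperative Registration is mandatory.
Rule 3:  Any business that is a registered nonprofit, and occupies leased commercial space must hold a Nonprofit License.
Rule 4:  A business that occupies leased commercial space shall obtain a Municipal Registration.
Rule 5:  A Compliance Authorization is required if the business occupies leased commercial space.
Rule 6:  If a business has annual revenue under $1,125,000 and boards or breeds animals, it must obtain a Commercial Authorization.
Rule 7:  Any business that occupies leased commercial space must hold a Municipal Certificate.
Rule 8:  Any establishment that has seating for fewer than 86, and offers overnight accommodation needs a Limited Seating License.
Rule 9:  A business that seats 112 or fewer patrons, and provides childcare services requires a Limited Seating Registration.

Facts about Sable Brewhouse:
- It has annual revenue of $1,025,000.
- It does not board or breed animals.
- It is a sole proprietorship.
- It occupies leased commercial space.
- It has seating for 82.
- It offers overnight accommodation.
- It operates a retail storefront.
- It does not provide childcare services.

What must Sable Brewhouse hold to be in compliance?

Compliance Authorization, Limited Seating License, Municipal Certificate, Municipal Registration

Rule 1: revenue $1,025,000 ≥ $125,000; occupies leased commercial space (not: is a home-based business) → High-Revenue Registration not required.
Rule 2: is a sole proprietorship (not: is a worker-owned cooperative) → Cooperative Registration not required.
Rule 3: is a sole proprietorship (not: is a registered nonprofit); occupies leased commercial space → Nonprofit License not required.
Rule 4: occupies leased commercial space → Municipal Registration required.
Rule 5: occupies leased commercial space → Compliance Authorization required.
Rule 6: revenue $1,025,000 < $1,125,000; does not board or breed animals → Commercial Authorization not required.
Rule 7: occupies leased commercial space → Municipal Certificate required.
Rule 8: seating 82 < 86; offers overnight accommodation → Limited Seating License required.
Rule 9: seating 82 ≤ 112; does not provide childcare services → Limited Seating Registration not required.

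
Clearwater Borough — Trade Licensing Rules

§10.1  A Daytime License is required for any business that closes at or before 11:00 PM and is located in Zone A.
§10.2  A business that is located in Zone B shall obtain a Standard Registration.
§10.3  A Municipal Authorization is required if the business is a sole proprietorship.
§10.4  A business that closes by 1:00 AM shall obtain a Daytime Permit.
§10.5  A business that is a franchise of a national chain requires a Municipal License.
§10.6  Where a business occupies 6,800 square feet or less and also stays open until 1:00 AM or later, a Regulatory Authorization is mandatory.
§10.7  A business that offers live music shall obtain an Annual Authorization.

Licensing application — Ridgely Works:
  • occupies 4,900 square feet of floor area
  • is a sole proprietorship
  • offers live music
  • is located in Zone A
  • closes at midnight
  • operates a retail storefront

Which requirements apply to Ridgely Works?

Annual Authorization, Daytime Permit, Municipal Authorization

§10.1 closes midnight, after 11:00 PM; is located in Zone A → Daytime License not required.
§10.2 is located in Zone A (not: is located in Zone B) → Standard Registration not required.
§10.3 is a sole proprietorship → Municipal Authorization required.
§10.4 closes midnight, at/before 1:00 AM → Daytime Permit required.
§10.5 is a sole proprietorship (not: is a franchise of a national chain) → Municipal License not required.
§10.6 floor area 4,900 square feet ≤ 6,800 square feet; closes midnight, at/before 1:00 AM → Regulatory Authorization not required.
§10.7 offers live music → Annual Authorization required.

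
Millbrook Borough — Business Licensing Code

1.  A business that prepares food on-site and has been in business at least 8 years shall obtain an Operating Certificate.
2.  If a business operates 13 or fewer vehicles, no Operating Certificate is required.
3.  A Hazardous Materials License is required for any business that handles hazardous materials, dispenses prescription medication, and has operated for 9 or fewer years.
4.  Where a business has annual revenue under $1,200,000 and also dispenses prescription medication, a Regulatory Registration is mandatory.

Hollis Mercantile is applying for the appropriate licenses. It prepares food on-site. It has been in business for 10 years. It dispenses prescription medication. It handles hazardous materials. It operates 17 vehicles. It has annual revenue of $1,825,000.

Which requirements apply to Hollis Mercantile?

1. prepares food on-site; years in business 10 ≥ 8 → Operating Certificate required.
2. vehicles 17 > 13 → Operating Certificate exemption does not apply.
3. handles hazardous materials; dispenses prescription medication; years in business 10 > 9 → Hazardous Materials License not required.
4. revenue $1,825,000 ≥ $1,200,000; dispenses prescription medication → Regulatory Registration not required.

Operating Certificate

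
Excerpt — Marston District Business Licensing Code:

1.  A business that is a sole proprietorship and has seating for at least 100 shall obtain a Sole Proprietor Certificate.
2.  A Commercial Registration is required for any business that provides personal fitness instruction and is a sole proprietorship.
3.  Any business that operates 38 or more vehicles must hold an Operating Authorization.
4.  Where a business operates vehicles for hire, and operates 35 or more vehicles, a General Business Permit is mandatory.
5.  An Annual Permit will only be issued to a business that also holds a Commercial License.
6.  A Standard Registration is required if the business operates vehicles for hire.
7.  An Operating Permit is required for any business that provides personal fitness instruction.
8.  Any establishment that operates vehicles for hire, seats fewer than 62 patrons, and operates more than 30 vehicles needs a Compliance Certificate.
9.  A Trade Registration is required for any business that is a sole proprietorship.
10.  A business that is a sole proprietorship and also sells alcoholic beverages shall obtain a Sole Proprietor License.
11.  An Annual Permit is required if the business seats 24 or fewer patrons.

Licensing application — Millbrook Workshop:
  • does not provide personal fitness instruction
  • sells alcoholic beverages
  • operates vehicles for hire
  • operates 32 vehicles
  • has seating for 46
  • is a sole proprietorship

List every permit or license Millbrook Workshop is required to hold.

1. is a sole proprietorship; seating 46 < 100 → Sole Proprietor Certificate not required.
2. does not provide personal fitness instruction; is a sole proprietorship → Commercial Registration not required.
3. vehicles 32 < 38 → Operating Authorization not required.
4. operates vehicles for hire; vehicles 32 < 35 → General Business Permit not required.
5. Annual Permit is not required → no effect.
6. operates vehicles for hire → Standard Registration required.
7. does not provide personal fitness instruction → Operating Permit not required.
8. operates vehicles for hire; seating 46 < 62; vehicles 32 > 30 → Compliance Certificate required.
9. is a sole proprietorship → Trade Registration required.
10. is a sole proprietorship; sells alcoholic beverages → Sole Proprietor License required.
11. seating 46 > 24 → Annual Permit not required.

Compliance Certificate, Sole Proprietor License, Standard Registration, Trade Registration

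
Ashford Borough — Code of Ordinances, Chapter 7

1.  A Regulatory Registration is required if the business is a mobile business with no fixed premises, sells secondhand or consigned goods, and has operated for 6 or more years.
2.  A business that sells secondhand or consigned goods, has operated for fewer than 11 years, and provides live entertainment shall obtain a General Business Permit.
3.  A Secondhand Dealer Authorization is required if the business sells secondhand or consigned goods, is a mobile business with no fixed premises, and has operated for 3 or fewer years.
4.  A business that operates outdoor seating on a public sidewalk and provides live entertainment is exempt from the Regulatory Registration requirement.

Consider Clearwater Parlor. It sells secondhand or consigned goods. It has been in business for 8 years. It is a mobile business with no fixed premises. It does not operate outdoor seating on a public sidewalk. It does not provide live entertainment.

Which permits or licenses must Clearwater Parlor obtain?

1. is a mobile business with no fixed premises; sells secondhand or consigned goods; years in business 8 ≥ 6 → Regulatory Registration required.
2. sells secondhand or consigned goods; years in business 8 < 11; does not provide live entertainment → General Business Permit not required.
3. sells secondhand or consigned goods; is a mobile business with no fixed premises; years in business 8 > 3 → Secondhand Dealer Authorization not required.
4. does not operate outdoor seating on a public sidewalk; does not provide live entertainment → Regulatory Registration exemption does not apply.

Regulatory Registration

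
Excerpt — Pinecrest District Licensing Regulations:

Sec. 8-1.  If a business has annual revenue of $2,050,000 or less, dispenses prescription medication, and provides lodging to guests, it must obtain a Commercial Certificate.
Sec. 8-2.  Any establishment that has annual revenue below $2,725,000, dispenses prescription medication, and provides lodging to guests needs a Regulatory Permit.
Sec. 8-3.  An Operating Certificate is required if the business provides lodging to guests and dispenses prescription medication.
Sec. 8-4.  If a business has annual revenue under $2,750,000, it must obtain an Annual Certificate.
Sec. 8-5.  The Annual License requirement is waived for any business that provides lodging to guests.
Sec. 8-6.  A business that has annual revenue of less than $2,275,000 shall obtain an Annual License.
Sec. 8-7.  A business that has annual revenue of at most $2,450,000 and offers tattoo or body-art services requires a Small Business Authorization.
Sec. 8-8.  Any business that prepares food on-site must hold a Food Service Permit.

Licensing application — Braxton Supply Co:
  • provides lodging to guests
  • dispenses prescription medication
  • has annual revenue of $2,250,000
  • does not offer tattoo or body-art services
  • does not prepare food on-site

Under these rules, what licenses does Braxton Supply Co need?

Annual Certificate, Operating Certificate, Regulatory Permit

Sec. 8-1. revenue $2,250,000 > $2,050,000; dispenses prescription medication; provides lodging to guests → Commercial Certificate not required.
Sec. 8-2. revenue $2,250,000 < $2,725,000; dispenses prescription medication; provides lodging to guests → Regulatory Permit required.
Sec. 8-3. provides lodging to guests; dispenses prescription medication → Operating Certificate required.
Sec. 8-4. revenue $2,250,000 < $2,750,000 → Annual Certificate required.
Sec. 8-5. provides lodging to guests → exempt from Annual License.
Sec. 8-6. revenue $2,250,000 < $2,275,000 → Annual License required.
Sec. 8-7. revenue $2,250,000 ≤ $2,450,000; does not offer tattoo or body-art services → Small Business Authorization not required.
Sec. 8-8. does not prepare food on-site → Food Service Permit not required.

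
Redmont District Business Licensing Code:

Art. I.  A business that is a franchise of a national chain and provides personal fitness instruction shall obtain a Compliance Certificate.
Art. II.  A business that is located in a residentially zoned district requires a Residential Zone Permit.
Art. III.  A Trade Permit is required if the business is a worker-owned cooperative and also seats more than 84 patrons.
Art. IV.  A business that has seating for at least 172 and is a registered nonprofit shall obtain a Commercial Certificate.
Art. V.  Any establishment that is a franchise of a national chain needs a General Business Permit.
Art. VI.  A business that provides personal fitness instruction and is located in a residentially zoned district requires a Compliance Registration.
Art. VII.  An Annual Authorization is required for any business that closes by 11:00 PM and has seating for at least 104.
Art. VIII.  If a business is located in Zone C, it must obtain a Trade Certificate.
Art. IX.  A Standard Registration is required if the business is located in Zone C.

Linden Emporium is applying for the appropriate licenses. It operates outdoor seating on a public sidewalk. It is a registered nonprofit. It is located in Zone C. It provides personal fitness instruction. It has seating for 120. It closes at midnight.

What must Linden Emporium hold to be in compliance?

Art. I. is a registered nonprofit (not: is a franchise of a national chain); provides personal fitness instruction → Compliance Certificate not required.
Art. II. is located in Zone C (not: is located in a residentially zoned district) → Residential Zone Permit not required.
Art. III. is a registered nonprofit (not: is a worker-owned cooperative); seating 120 > 84 → Trade Permit not required.
Art. IV. seating 120 < 172; is a registered nonprofit → Commercial Certificate not required.
Art. V. is a registered nonprofit (not: is a franchise of a national chain) → General Business Permit not required.
Art. VI. provides personal fitness instruction; is located in Zone C (not: is located in a residentially zoned district) → Compliance Registration not required.
Art. VII. closes midnight, after 11:00 PM; seating 120 ≥ 104 → Annual Authorization not required.
Art. VIII. is located in Zone C → Trade Certificate required.
Art. IX. is located in Zone C → Standard Registration required.

Standard Registration, Trade Certificate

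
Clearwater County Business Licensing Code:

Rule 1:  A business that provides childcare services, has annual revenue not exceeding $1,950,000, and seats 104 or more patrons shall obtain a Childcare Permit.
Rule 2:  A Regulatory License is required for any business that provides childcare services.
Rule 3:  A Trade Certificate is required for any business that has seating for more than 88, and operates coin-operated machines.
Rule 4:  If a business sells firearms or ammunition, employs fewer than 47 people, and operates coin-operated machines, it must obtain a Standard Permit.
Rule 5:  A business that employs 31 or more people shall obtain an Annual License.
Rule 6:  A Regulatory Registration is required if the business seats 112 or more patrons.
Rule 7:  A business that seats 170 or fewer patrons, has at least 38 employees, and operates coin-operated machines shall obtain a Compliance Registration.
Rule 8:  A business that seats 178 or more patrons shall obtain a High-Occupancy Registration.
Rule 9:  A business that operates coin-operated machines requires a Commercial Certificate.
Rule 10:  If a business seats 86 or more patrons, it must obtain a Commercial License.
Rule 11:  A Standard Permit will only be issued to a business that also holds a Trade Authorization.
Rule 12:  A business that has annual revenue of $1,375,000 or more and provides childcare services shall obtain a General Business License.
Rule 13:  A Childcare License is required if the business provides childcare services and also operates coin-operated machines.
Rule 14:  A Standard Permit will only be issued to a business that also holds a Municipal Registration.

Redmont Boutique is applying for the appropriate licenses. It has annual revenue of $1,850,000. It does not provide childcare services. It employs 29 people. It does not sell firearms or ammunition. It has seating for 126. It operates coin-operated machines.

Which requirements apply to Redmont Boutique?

Commercial Certificate, Commercial License, Regulatory Registration, Trade Certificate

Rule 1: does not provide childcare services; revenue $1,850,000 ≤ $1,950,000; seating 126 ≥ 104 → Childcare Permit not required.
Rule 2: does not provide childcare services → Regulatory License not required.
Rule 3: seating 126 > 88; operates coin-operated machines → Trade Certificate required.
Rule 4: does not sell firearms or ammunition; employees 29 < 47; operates coin-operated machines → Standard Permit not required.
Rule 5: employees 29 < 31 → Annual License not required.
Rule 6: seating 126 ≥ 112 → Regulatory Registration required.
Rule 7: seating 126 ≤ 170; employees 29 < 38; operates coin-operated machines → Compliance Registration not required.
Rule 8: seating 126 < 178 → High-Occupancy Registration not required.
Rule 9: operates coin-operated machines → Commercial Certificate required.
Rule 10: seating 126 ≥ 86 → Commercial License required.
Rule 11: Standard Permit is not required → no effect.
Rule 12: revenue $1,850,000 ≥ $1,375,000; does not provide childcare services → General Business License not required.
Rule 13: does not provide childcare services; operates coin-operated machines → Childcare License not required.
Rule 14: Standard Permit is not required → no effect.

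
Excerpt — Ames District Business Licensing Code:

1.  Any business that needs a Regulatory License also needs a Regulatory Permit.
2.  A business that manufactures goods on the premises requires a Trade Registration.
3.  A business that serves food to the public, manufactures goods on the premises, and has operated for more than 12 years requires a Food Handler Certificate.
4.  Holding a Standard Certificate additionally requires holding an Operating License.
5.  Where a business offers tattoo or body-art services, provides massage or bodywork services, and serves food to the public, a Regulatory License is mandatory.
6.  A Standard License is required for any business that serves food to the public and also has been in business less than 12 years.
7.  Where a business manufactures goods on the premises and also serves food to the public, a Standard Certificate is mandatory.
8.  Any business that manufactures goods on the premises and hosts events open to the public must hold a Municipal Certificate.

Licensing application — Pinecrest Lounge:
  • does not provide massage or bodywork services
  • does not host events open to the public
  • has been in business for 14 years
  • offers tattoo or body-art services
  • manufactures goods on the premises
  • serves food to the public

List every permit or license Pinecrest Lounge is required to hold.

Food Handler Certificate, Operating License, Standard Certificate, Trade Registration

1. Regulatory License is not required → no effect.
2. manufactures goods on the premises → Trade Registration required.
3. serves food to the public; manufactures goods on the premises; years in business 14 > 12 → Food Handler Certificate required.
4. Standard Certificate is required → Operating License also required.
5. offers tattoo or body-art services; does not provide massage or bodywork services; serves food to the public → Regulatory License not required.
6. serves food to the public; years in business 14 ≥ 12 → Standard License not required.
7. manufactures goods on the premises; serves food to the public → Standard Certificate required.
8. manufactures goods on the premises; does not host events open to the public → Municipal Certificate not required.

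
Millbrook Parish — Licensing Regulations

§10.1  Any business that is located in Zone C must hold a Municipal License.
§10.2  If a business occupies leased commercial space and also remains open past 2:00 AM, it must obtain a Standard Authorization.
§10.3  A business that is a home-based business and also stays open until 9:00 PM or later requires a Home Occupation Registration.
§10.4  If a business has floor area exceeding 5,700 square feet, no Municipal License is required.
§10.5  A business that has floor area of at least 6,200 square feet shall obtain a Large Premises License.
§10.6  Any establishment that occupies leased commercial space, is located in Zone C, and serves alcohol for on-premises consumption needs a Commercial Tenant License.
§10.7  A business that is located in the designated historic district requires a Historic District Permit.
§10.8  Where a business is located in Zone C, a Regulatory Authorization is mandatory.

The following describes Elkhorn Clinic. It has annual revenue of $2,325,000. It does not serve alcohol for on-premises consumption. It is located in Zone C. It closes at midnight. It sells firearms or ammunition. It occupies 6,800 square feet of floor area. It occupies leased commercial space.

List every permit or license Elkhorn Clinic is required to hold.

§10.1 is located in Zone C → Municipal License required.
§10.2 occupies leased commercial space; closes midnight, at/before 2:00 AM → Standard Authorization not required.
§10.3 occupies leased commercial space (not: is a home-based business); closes midnight, after 9:00 PM → Home Occupation Registration not required.
§10.4 floor area 6,800 square feet > 5,700 square feet → exempt from Municipal License.
§10.5 floor area 6,800 square feet ≥ 6,200 square feet → Large Premises License required.
§10.6 occupies leased commercial space; is located in Zone C; does not serve alcohol for on-premises consumption → Commercial Tenant License not required.
§10.7 is located in Zone C (not: is located in the designated historic district) → Historic District Permit not required.
§10.8 is located in Zone C → Regulatory Authorization required.

Large Premises License, Regulatory Authorization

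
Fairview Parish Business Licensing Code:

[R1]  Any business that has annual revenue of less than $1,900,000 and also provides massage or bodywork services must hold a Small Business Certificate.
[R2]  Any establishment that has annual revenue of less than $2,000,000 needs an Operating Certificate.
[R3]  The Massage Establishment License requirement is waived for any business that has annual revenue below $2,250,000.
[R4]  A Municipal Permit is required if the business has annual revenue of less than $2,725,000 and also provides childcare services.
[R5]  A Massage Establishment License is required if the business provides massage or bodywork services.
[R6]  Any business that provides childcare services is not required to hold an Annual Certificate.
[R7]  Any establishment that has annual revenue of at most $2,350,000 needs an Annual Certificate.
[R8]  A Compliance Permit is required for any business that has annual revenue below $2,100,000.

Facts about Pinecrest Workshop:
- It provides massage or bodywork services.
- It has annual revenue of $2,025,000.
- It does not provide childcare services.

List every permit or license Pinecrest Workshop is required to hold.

Annual Certificate, Compliance Permit

[R1] revenue $2,025,000 ≥ $1,900,000; provides massage or bodywork services → Small Business Certificate not required.
[R2] revenue $2,025,000 ≥ $2,000,000 → Operating Certificate not required.
[R3] revenue $2,025,000 < $2,250,000 → exempt from Massage Establishment License.
[R4] revenue $2,025,000 < $2,725,000; does not provide childcare services → Municipal Permit not required.
[R5] provides massage or bodywork services → Massage Establishment License required.
[R6] does not provide childcare services → Annual Certificate exemption does not apply.
[R7] revenue $2,025,000 ≤ $2,350,000 → Annual Certificate required.
[R8] revenue $2,025,000 < $2,100,000 → Compliance Permit required.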